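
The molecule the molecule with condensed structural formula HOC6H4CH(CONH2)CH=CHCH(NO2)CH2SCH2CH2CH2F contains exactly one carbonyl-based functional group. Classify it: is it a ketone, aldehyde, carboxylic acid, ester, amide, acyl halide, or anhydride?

The carbonyl is in the CH(CONH2) segment: pendant –CONH2: carbonyl C bonded to C and N → amide.

amide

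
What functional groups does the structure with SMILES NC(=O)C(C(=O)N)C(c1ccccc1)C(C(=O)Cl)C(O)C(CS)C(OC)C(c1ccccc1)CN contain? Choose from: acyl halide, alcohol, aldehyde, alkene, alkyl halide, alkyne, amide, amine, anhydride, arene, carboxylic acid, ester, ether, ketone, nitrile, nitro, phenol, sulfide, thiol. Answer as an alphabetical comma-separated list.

acyl halide, alcohol, amide, amine, arene, ether, thiol

Working along the chain:
  H2NCO: –C(=O)NH2: carbonyl C bonded to C and to N → amide (the N is not a separate amine).
  CH(CONH2): pendant –CONH2: carbonyl C bonded to C and N → amide.
  CH(C6H5): pendant –C6H5: benzene ring → arene.
  CH(COCl): pendant –C(=O)X: carbonyl C bonded to C and halogen → acyl halide.
  CH(OH): –OH on an sp³ carbon → alcohol (secondary).
  CH(CH2SH): pendant –CH2SH → thiol.
  CH(OCH3): pendant –OCH3: C–O–C with sp³ C, no adjacent C=O → ether.
  CH(C6H5): pendant –C6H5: benzene ring → arene.
  CH2NH2: –NH2 on an sp³ carbon with no adjacent C=O → amine.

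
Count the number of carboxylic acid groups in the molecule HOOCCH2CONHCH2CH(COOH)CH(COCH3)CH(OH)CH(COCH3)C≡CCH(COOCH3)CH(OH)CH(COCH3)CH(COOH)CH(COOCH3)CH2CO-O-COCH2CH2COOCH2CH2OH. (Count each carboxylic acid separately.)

Reading the structure from left to right:
  HOOC: –COOH: carbonyl C bonded to –OH and C → carboxylic acid (the –OH is not a separate alcohol).
  CH2CONHCH2: –C(=O)–N– linkage → amide (the N is not an amine).
  CH(COOH): pendant –COOH: carbonyl C bonded to C and –OH → carboxylic acid.
  CH(COCH3): pendant –COCH3: carbonyl C bonded to two carbons → ketone.
  CH(OH): –OH on an sp³ carbon → alcohol (secondary).
  CH(COCH3): pendant –COCH3: carbonyl C bonded to two carbons → ketone.
  C≡C: C≡C triple bond → alkyne.
  CH(COOCH3): pendant –COOCH3: carbonyl C bonded to C and –OCH3 → ester.
  CH(OH): –OH on an sp³ carbon → alcohol (secondary).
  CH(COCH3): pendant –COCH3: carbonyl C bonded to two carbons → ketone.
  CH(COOH): pendant –COOH: carbonyl C bonded to C and –OH → carboxylic acid.
  CH(COOCH3): pendant –COOCH3: carbonyl C bonded to C and –OCH3 → ester.
  CH2CO-O-COCH2: two acyl groups sharing one oxygen, –C(=O)–O–C(=O)– → anhydride.
  CH2COOCH2: –C(=O)–O–C with C on the carbonyl side → ester.
  CH2OH: –OH on an sp³ carbon → alcohol.
Carboxylic acid appears at: HOOC, CH(COOH), CH(COOH) → 3.

3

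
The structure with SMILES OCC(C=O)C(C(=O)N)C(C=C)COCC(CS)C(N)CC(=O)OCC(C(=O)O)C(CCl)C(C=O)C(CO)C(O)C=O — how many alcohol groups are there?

3

Reading the structure from left to right:
  HOCH2: HO– on an sp³ carbon → alcohol.
  CH(CHO): pendant –CHO: carbonyl C bonded to C and H → aldehyde.
  CH(CONH2): pendant –CONH2: carbonyl C bonded to C and N → amide.
  CH(CH=CH2): pendant –CH=CH2: C=C double bond → alkene.
  CH2OCH2: C–O–C with sp³ carbons on both sides and no adjacent C=O → ether.
  CH(CH2SH): pendant –CH2SH → thiol.
  CH(NH2): –NH2 on an sp³ carbon with no adjacent C=O → amine.
  CH2COOCH2: –C(=O)–O–C with C on the carbonyl side → ester.
  CH(COOH): pendant –COOH: carbonyl C bonded to C and –OH → carboxylic acid.
  CH(CH2Cl): pendant –CH2X: halogen on sp³ carbon → alkyl halide.
  CH(CHO): pendant –CHO: carbonyl C bonded to C and H → aldehyde.
  CH(CH2OH): pendant –CH2OH on an sp³ backbone C → alcohol.
  CH(OH): –OH on an sp³ carbon → alcohol (secondary).
  CHO: terminal –CHO: carbonyl C bonded to H and C → aldehyde.
Alcohol appears at: HOCH2, CH(CH2OH), CH(OH) → 3.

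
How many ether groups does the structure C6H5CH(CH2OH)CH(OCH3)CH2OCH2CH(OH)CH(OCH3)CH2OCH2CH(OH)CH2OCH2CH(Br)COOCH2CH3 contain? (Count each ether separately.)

5

C6H5– phenyl ring → arene.
pendant –CH2OH on an sp³ backbone C → alcohol.
pendant –OCH3: C–O–C with sp³ C, no adjacent C=O → ether.
C–O–C with sp³ carbons on both sides and no adjacent C=O → ether.
–OH on an sp³ carbon → alcohol (secondary).
pendant –OCH3: C–O–C with sp³ C, no adjacent C=O → ether.
C–O–C with sp³ carbons on both sides and no adjacent C=O → ether.
–OH on an sp³ carbon → alcohol (secondary).
C–O–C with sp³ carbons on both sides and no adjacent C=O → ether.
halogen on an sp³ carbon → alkyl halide.
–C(=O)OCH2CH3: carbonyl C bonded to C and to –OEt → ester.
Ether appears at: CH(OCH3), CH2OCH2, CH(OCH3), CH2OCH2, CH2OCH2 → 5.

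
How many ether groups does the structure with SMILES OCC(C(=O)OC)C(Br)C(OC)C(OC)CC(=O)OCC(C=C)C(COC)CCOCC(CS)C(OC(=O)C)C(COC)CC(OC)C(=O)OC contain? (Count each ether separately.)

Working along the chain:
  HOCH2: HO– on an sp³ carbon → alcohol.
  CH(COOCH3): pendant –COOCH3: carbonyl C bonded to C and –OCH3 → ester.
  CH(Br): halogen on an sp³ carbon → alkyl halide.
  CH(OCH3): pendant –OCH3: C–O–C with sp³ C, no adjacent C=O → ether.
  CH(OCH3): pendant –OCH3: C–O–C with sp³ C, no adjacent C=O → ether.
  CH2COOCH2: –C(=O)–O–C with C on the carbonyl side → ester.
  CH(CH=CH2): pendant –CH=CH2: C=C double bond → alkene.
  CH(CH2OCH3): pendant –CH2OCH3: C–O–C linkage → ether.
  CH2OCH2: C–O–C with sp³ carbons on both sides and no adjacent C=O → ether.
  CH(CH2SH): pendant –CH2SH → thiol.
  CH(OCOCH3): pendant –OC(=O)CH3: an acyloxy group → ester.
  CH(CH2OCH3): pendant –CH2OCH3: C–O–C linkage → ether.
  CH(OCH3): pendant –OCH3: C–O–C with sp³ C, no adjacent C=O → ether.
  COOCH3: –C(=O)OCH3: carbonyl C bonded to C and to –OCH3 → ester (not ketone + ether).
Ether appears at: CH(OCH3), CH(OCH3), CH(CH2OCH3), CH2OCH2, CH(CH2OCH3), CH(OCH3) → 6.

6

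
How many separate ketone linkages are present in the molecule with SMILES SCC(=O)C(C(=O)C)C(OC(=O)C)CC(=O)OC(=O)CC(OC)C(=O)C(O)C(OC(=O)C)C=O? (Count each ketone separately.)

–SH on an sp³ carbon → thiol.
–C(=O)– with carbon on both sides → ketone.
pendant –COCH3: carbonyl C bonded to two carbons → ketone.
pendant –OC(=O)CH3: an acyloxy group → ester.
two acyl groups sharing one oxygen, –C(=O)–O–C(=O)– → anhydride.
pendant –OCH3: C–O–C with sp³ C, no adjacent C=O → ether.
–C(=O)– with carbon on both sides → ketone.
–OH on an sp³ carbon → alcohol (secondary).
pendant –OC(=O)CH3: an acyloxy group → ester.
terminal –CHO: carbonyl C bonded to H and C → aldehyde.
Ketone appears at: CO, CH(COCH3), CO → 3.

3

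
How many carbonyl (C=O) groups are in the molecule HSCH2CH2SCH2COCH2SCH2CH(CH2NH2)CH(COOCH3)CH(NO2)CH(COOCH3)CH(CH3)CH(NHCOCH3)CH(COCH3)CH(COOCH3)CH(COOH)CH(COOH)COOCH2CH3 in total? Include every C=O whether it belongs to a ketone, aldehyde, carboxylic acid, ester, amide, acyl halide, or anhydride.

9

CO: ketone, 1 C=O (running total 1).
CH(COOCH3): ester, 1 C=O (running total 2).
CH(COOCH3): ester, 1 C=O (running total 3).
CH(NHCOCH3): amide, 1 C=O (running total 4).
CH(COCH3): ketone, 1 C=O (running total 5).
CH(COOCH3): ester, 1 C=O (running total 6).
CH(COOH): carboxylic acid, 1 C=O (running total 7).
CH(COOH): carboxylic acid, 1 C=O (running total 8).
COOCH2CH3: ester, 1 C=O (running total 9).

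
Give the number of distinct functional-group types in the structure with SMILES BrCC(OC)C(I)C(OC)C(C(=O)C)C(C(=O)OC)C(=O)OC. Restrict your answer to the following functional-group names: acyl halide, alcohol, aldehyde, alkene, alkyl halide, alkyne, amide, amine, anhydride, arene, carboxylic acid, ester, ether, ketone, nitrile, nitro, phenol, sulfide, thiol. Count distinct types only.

4

halogen on an sp³ carbon → alkyl halide.
pendant –OCH3: C–O–C with sp³ C, no adjacent C=O → ether.
halogen on an sp³ carbon → alkyl halide.
pendant –OCH3: C–O–C with sp³ C, no adjacent C=O → ether.
pendant –COCH3: carbonyl C bonded to two carbons → ketone.
pendant –COOCH3: carbonyl C bonded to C and –OCH3 → ester.
–C(=O)OCH3: carbonyl C bonded to C and to –OCH3 → ester (not ketone + ether).
Distinct types present: alkyl halide, ester, ether, ketone.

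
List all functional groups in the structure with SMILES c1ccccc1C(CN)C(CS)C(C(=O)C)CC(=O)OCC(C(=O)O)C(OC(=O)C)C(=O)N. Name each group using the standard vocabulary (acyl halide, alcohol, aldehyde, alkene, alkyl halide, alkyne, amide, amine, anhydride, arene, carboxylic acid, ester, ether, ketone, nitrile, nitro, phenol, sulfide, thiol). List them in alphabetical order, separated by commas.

amide, amine, arene, carboxylic acid, ester, ketone, thiol

C6H5– phenyl ring → arene.
pendant –CH2NH2: N on sp³ C, no adjacent C=O → amine.
pendant –CH2SH → thiol.
pendant –COCH3: carbonyl C bonded to two carbons → ketone.
–C(=O)–O–C with C on the carbonyl side → ester.
pendant –COOH: carbonyl C bonded to C and –OH → carboxylic acid.
pendant –OC(=O)CH3: an acyloxy group → ester.
–C(=O)NH2: carbonyl C bonded to C and to N → amide (the N is not a separate amine).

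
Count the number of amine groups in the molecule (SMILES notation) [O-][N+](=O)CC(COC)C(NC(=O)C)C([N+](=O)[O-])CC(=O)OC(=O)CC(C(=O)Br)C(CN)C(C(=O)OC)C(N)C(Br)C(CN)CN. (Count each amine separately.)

4

Working along the chain:
  O2NCH2: –NO2 on carbon → nitro group.
  CH(CH2OCH3): pendant –CH2OCH3: C–O–C linkage → ether.
  CH(NHCOCH3): pendant –NHC(=O)CH3: N bonded to a carbonyl → amide (not amine).
  CH(NO2): –NO2 on an sp³ carbon → nitro (the N=O is not a carbonyl).
  CH2CO-O-COCH2: two acyl groups sharing one oxygen, –C(=O)–O–C(=O)– → anhydride.
  CH(COBr): pendant –C(=O)X: carbonyl C bonded to C and halogen → acyl halide.
  CH(CH2NH2): pendant –CH2NH2: N on sp³ C, no adjacent C=O → amine.
  CH(COOCH3): pendant –COOCH3: carbonyl C bonded to C and –OCH3 → ester.
  CH(NH2): –NH2 on an sp³ carbon with no adjacent C=O → amine.
  CH(Br): halogen on an sp³ carbon → alkyl halide.
  CH(CH2NH2): pendant –CH2NH2: N on sp³ C, no adjacent C=O → amine.
  CH2NH2: –NH2 on an sp³ carbon with no adjacent C=O → amine.
Amine appears at: CH(CH2NH2), CH(NH2), CH(CH2NH2), CH2NH2 → 4.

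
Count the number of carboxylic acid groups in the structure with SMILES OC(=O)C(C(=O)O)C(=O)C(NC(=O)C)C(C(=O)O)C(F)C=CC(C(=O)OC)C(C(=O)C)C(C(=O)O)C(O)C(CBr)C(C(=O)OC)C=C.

4

–COOH: carbonyl C bonded to –OH and C → carboxylic acid (the –OH is not a separate alcohol).
pendant –COOH: carbonyl C bonded to C and –OH → carboxylic acid.
–C(=O)– with carbon on both sides → ketone.
pendant –NHC(=O)CH3: N bonded to a carbonyl → amide (not amine).
pendant –COOH: carbonyl C bonded to C and –OH → carboxylic acid.
halogen on an sp³ carbon → alkyl halide.
C=C double bond → alkene.
pendant –COOCH3: carbonyl C bonded to C and –OCH3 → ester.
pendant –COCH3: carbonyl C bonded to two carbons → ketone.
pendant –COOH: carbonyl C bonded to C and –OH → carboxylic acid.
–OH on an sp³ carbon → alcohol (secondary).
pendant –CH2X: halogen on sp³ carbon → alkyl halide.
pendant –COOCH3: carbonyl C bonded to C and –OCH3 → ester.
C=C double bond → alkene.
Carboxylic acid appears at: HOOC, CH(COOH), CH(COOH), CH(COOH) → 4.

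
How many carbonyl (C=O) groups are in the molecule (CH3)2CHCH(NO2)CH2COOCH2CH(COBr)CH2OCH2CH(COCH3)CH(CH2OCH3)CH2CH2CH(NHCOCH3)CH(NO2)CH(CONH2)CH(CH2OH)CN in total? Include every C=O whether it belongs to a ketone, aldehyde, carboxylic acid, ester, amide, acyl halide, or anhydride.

5

CH2COOCH2: ester, 1 C=O (running total 1).
CH(COBr): acyl halide, 1 C=O (running total 2).
CH(COCH3): ketone, 1 C=O (running total 3).
CH(NHCOCH3): amide, 1 C=O (running total 4).
CH(CONH2): amide, 1 C=O (running total 5).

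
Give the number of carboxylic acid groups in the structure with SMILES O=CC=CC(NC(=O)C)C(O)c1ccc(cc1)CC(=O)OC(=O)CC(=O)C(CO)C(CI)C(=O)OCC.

Taking each segment in turn:
  OHC: terminal –CHO: carbonyl C bonded to H and C → aldehyde.
  CH=CH: C=C double bond → alkene.
  CH(NHCOCH3): pendant –NHC(=O)CH3: N bonded to a carbonyl → amide (not amine).
  CH(OH): –OH on an sp³ carbon → alcohol (secondary).
  C6H4: para-disubstituted benzene ring → arene.
  CH2CO-O-COCH2: two acyl groups sharing one oxygen, –C(=O)–O–C(=O)– → anhydride.
  CO: –C(=O)– with carbon on both sides → ketone.
  CH(CH2OH): pendant –CH2OH on an sp³ backbone C → alcohol.
  CH(CH2I): pendant –CH2X: halogen on sp³ carbon → alkyl halide.
  COOCH2CH3: –C(=O)OCH2CH3: carbonyl C bonded to C and to –OEt → ester.
No segment is a carboxylic acid: OHC is aldehyde, not carboxylic acid; CH(NHCOCH3) is amide, not carboxylic acid; CH(OH) is alcohol, not carboxylic acid. → 0.

0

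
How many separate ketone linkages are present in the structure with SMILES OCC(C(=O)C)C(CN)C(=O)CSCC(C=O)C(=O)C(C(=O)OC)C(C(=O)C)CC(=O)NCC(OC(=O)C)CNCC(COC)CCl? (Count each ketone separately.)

4

Reading the structure from left to right:
  HOCH2: HO– on an sp³ carbon → alcohol.
  CH(COCH3): pendant –COCH3: carbonyl C bonded to two carbons → ketone.
  CH(CH2NH2): pendant –CH2NH2: N on sp³ C, no adjacent C=O → amine.
  CO: –C(=O)– with carbon on both sides → ketone.
  CH2SCH2: C–S–C linkage → sulfide (thioether).
  CH(CHO): pendant –CHO: carbonyl C bonded to C and H → aldehyde.
  CO: –C(=O)– with carbon on both sides → ketone.
  CH(COOCH3): pendant –COOCH3: carbonyl C bonded to C and –OCH3 → ester.
  CH(COCH3): pendant –COCH3: carbonyl C bonded to two carbons → ketone.
  CH2CONHCH2: –C(=O)–N– linkage → amide (the N is not an amine).
  CH(OCOCH3): pendant –OC(=O)CH3: an acyloxy group → ester.
  CH2NHCH2: C–N–C with sp³ carbons and no adjacent C=O → amine (secondary).
  CH(CH2OCH3): pendant –CH2OCH3: C–O–C linkage → ether.
  CH2Cl: halogen on an sp³ carbon → alkyl halide.
Ketone appears at: CH(COCH3), CO, CO, CH(COCH3) → 4.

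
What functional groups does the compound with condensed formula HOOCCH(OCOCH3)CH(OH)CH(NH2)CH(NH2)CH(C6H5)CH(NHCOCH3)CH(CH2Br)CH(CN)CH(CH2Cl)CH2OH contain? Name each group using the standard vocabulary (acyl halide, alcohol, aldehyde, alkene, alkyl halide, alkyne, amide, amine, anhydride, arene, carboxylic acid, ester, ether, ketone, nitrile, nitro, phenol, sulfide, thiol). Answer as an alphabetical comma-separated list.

alcohol, alkyl halide, amide, amine, arene, carboxylic acid, ester, nitrile

Reading the structure from left to right:
  HOOC: –COOH: carbonyl C bonded to –OH and C → carboxylic acid (the –OH is not a separate alcohol).
  CH(OCOCH3): pendant –OC(=O)CH3: an acyloxy group → ester.
  CH(OH): –OH on an sp³ carbon → alcohol (secondary).
  CH(NH2): –NH2 on an sp³ carbon with no adjacent C=O → amine.
  CH(NH2): –NH2 on an sp³ carbon with no adjacent C=O → amine.
  CH(C6H5): pendant –C6H5: benzene ring → arene.
  CH(NHCOCH3): pendant –NHC(=O)CH3: N bonded to a carbonyl → amide (not amine).
  CH(CH2Br): pendant –CH2X: halogen on sp³ carbon → alkyl halide.
  CH(CN): pendant –C≡N: nitrile.
  CH(CH2Cl): pendant –CH2X: halogen on sp³ carbon → alkyl halide.
  CH2OH: –OH on an sp³ carbon → alcohol.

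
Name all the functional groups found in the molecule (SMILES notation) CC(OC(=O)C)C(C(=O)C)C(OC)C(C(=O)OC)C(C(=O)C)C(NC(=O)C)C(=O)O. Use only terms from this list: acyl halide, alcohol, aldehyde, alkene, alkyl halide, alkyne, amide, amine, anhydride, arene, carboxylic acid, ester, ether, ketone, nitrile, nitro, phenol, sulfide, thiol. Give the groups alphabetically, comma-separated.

amide, carboxylic acid, ester, ether, ketone

Reading the structure from left to right:
  CH(OCOCH3): pendant –OC(=O)CH3: an acyloxy group → ester.
  CH(COCH3): pendant –COCH3: carbonyl C bonded to two carbons → ketone.
  CH(OCH3): pendant –OCH3: C–O–C with sp³ C, no adjacent C=O → ether.
  CH(COOCH3): pendant –COOCH3: carbonyl C bonded to C and –OCH3 → ester.
  CH(COCH3): pendant –COCH3: carbonyl C bonded to two carbons → ketone.
  CH(NHCOCH3): pendant –NHC(=O)CH3: N bonded to a carbonyl → amide (not amine).
  COOH: –COOH: carbonyl C bonded to –OH and C → carboxylic acid (the –OH is not a separate alcohol).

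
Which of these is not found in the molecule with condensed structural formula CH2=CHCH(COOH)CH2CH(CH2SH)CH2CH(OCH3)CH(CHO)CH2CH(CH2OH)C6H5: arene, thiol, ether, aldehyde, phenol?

phenol

aldehyde: present (CH(CHO) — pendant –CHO: carbonyl C bonded to C and H → aldehyde).
thiol: present (CH(CH2SH) — pendant –CH2SH → thiol).
ether: present (CH(OCH3) — pendant –OCH3: C–O–C with sp³ C, no adjacent C=O → ether).
arene: present (C6H5 — –C6H5 phenyl ring → arene).
phenol: absent. In CH(CH2OH), the –OH is on an sp³ carbon, not on an aromatic ring, so it is an alcohol.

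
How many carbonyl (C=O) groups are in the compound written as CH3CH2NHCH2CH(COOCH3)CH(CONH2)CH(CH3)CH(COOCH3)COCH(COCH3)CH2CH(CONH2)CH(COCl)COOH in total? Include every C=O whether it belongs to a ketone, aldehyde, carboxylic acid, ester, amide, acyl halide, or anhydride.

8

CH(COOCH3): ester, 1 C=O (running total 1).
CH(CONH2): amide, 1 C=O (running total 2).
CH(COOCH3): ester, 1 C=O (running total 3).
CO: ketone, 1 C=O (running total 4).
CH(COCH3): ketone, 1 C=O (running total 5).
CH(CONH2): amide, 1 C=O (running total 6).
CH(COCl): acyl halide, 1 C=O (running total 7).
COOH: carboxylic acid, 1 C=O (running total 8).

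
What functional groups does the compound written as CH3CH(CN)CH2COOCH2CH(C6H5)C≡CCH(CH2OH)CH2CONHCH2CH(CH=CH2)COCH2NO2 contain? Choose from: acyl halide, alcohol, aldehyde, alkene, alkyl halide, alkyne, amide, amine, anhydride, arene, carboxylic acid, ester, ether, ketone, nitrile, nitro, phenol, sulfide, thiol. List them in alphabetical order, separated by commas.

alcohol, alkene, alkyne, amide, arene, ester, ketone, nitrile, nitro

Working along the chain:
  CH(CN): pendant –C≡N: nitrile.
  CH2COOCH2: –C(=O)–O–C with C on the carbonyl side → ester.
  CH(C6H5): pendant –C6H5: benzene ring → arene.
  C≡C: C≡C triple bond → alkyne.
  CH(CH2OH): pendant –CH2OH on an sp³ backbone C → alcohol.
  CH2CONHCH2: –C(=O)–N– linkage → amide (the N is not an amine).
  CH(CH=CH2): pendant –CH=CH2: C=C double bond → alkene.
  CO: –C(=O)– with carbon on both sides → ketone.
  CH2NO2: –NO2 on carbon → nitro group.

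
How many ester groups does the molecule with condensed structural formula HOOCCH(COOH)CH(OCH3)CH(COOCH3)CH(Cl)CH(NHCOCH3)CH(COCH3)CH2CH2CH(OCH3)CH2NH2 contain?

1

–COOH: carbonyl C bonded to –OH and C → carboxylic acid (the –OH is not a separate alcohol).
pendant –COOH: carbonyl C bonded to C and –OH → carboxylic acid.
pendant –OCH3: C–O–C with sp³ C, no adjacent C=O → ether.
pendant –COOCH3: carbonyl C bonded to C and –OCH3 → ester.
halogen on an sp³ carbon → alkyl halide.
pendant –NHC(=O)CH3: N bonded to a carbonyl → amide (not amine).
pendant –COCH3: carbonyl C bonded to two carbons → ketone.
pendant –OCH3: C–O–C with sp³ C, no adjacent C=O → ether.
–NH2 on an sp³ carbon with no adjacent C=O → amine.
Ester appears at: CH(COOCH3) → 1.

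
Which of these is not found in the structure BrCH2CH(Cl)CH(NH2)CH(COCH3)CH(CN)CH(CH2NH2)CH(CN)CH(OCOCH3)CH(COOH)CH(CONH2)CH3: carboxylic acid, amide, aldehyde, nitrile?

aldehyde

carboxylic acid: present (CH(COOH) — pendant –COOH: carbonyl C bonded to C and –OH → carboxylic acid).
amide: present (CH(CONH2) — pendant –CONH2: carbonyl C bonded to C and N → amide).
nitrile: present (CH(CN) — pendant –C≡N: nitrile).
aldehyde: absent. In CH(COCH3), the carbonyl carbon is bonded to two carbons, so it is a ketone, not an aldehyde. In CH(COOH), the carbonyl carbon bears –OH, not –H, so it is a carboxylic acid.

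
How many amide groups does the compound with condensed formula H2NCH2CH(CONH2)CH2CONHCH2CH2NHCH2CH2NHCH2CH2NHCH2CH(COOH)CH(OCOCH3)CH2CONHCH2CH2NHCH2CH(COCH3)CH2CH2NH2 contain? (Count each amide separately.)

3

Working along the chain:
  H2NCH2: –NH2 on an sp³ carbon with no adjacent C=O → amine.
  CH(CONH2): pendant –CONH2: carbonyl C bonded to C and N → amide.
  CH2CONHCH2: –C(=O)–N– linkage → amide (the N is not an amine).
  CH2NHCH2: C–N–C with sp³ carbons and no adjacent C=O → amine (secondary).
  CH2NHCH2: C–N–C with sp³ carbons and no adjacent C=O → amine (secondary).
  CH2NHCH2: C–N–C with sp³ carbons and no adjacent C=O → amine (secondary).
  CH(COOH): pendant –COOH: carbonyl C bonded to C and –OH → carboxylic acid.
  CH(OCOCH3): pendant –OC(=O)CH3: an acyloxy group → ester.
  CH2CONHCH2: –C(=O)–N– linkage → amide (the N is not an amine).
  CH2NHCH2: C–N–C with sp³ carbons and no adjacent C=O → amine (secondary).
  CH(COCH3): pendant –COCH3: carbonyl C bonded to two carbons → ketone.
  CH2NH2: –NH2 on an sp³ carbon with no adjacent C=O → amine.
Amide appears at: CH(CONH2), CH2CONHCH2, CH2CONHCH2 → 3.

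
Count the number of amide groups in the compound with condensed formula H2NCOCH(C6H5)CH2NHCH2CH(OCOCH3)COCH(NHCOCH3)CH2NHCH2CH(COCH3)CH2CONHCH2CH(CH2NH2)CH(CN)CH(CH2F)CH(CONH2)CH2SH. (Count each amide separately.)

Taking each segment in turn:
  H2NCO: –C(=O)NH2: carbonyl C bonded to C and to N → amide (the N is not a separate amine).
  CH(C6H5): pendant –C6H5: benzene ring → arene.
  CH2NHCH2: C–N–C with sp³ carbons and no adjacent C=O → amine (secondary).
  CH(OCOCH3): pendant –OC(=O)CH3: an acyloxy group → ester.
  CO: –C(=O)– with carbon on both sides → ketone.
  CH(NHCOCH3): pendant –NHC(=O)CH3: N bonded to a carbonyl → amide (not amine).
  CH2NHCH2: C–N–C with sp³ carbons and no adjacent C=O → amine (secondary).
  CH(COCH3): pendant –COCH3: carbonyl C bonded to two carbons → ketone.
  CH2CONHCH2: –C(=O)–N– linkage → amide (the N is not an amine).
  CH(CH2NH2): pendant –CH2NH2: N on sp³ C, no adjacent C=O → amine.
  CH(CN): pendant –C≡N: nitrile.
  CH(CH2F): pendant –CH2X: halogen on sp³ carbon → alkyl halide.
  CH(CONH2): pendant –CONH2: carbonyl C bonded to C and N → amide.
  CH2SH: –SH on an sp³ carbon → thiol.
Amide appears at: H2NCO, CH(NHCOCH3), CH2CONHCH2, CH(CONH2) → 4.

4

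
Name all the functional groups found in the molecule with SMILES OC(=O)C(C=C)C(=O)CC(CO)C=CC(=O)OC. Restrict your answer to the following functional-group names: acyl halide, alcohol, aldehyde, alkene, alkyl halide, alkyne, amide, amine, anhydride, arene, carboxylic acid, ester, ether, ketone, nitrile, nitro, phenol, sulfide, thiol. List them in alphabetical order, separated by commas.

–COOH: carbonyl C bonded to –OH and C → carboxylic acid (the –OH is not a separate alcohol).
pendant –CH=CH2: C=C double bond → alkene.
–C(=O)– with carbon on both sides → ketone.
pendant –CH2OH on an sp³ backbone C → alcohol.
C=C double bond → alkene.
–C(=O)OCH3: carbonyl C bonded to C and to –OCH3 → ester (not ketone + ether).

alcohol, alkene, carboxylic acid, ester, ketone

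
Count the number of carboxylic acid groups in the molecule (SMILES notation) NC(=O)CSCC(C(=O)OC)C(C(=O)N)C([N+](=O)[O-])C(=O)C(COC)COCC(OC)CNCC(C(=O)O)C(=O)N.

Reading the structure from left to right:
  H2NCO: –C(=O)NH2: carbonyl C bonded to C and to N → amide (the N is not a separate amine).
  CH2SCH2: C–S–C linkage → sulfide (thioether).
  CH(COOCH3): pendant –COOCH3: carbonyl C bonded to C and –OCH3 → ester.
  CH(CONH2): pendant –CONH2: carbonyl C bonded to C and N → amide.
  CH(NO2): –NO2 on an sp³ carbon → nitro (the N=O is not a carbonyl).
  CO: –C(=O)– with carbon on both sides → ketone.
  CH(CH2OCH3): pendant –CH2OCH3: C–O–C linkage → ether.
  CH2OCH2: C–O–C with sp³ carbons on both sides and no adjacent C=O → ether.
  CH(OCH3): pendant –OCH3: C–O–C with sp³ C, no adjacent C=O → ether.
  CH2NHCH2: C–N–C with sp³ carbons and no adjacent C=O → amine (secondary).
  CH(COOH): pendant –COOH: carbonyl C bonded to C and –OH → carboxylic acid.
  CONH2: –C(=O)NH2: carbonyl C bonded to C and to N → amide (the N is not a separate amine).
Carboxylic acid appears at: CH(COOH) → 1.

1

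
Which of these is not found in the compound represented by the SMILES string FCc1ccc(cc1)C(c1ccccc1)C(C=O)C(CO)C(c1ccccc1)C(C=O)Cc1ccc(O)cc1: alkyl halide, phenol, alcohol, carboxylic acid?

alkyl halide: present (FCH2 — halogen on an sp³ carbon → alkyl halide).
phenol: present (C6H4OH — –OH attached directly to an aromatic ring → phenol (not alcohol); the ring itself is an arene).
alcohol: present (CH(CH2OH) — pendant –CH2OH on an sp³ backbone C → alcohol).
carboxylic acid: no segment matches this pattern.

carboxylic acid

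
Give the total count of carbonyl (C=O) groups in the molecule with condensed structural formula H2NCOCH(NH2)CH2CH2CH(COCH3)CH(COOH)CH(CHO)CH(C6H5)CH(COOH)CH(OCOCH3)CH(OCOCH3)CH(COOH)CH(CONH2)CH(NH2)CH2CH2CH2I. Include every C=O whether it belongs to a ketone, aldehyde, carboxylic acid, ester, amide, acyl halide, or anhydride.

H2NCO: amide, 1 C=O (running total 1).
CH(COCH3): ketone, 1 C=O (running total 2).
CH(COOH): carboxylic acid, 1 C=O (running total 3).
CH(CHO): aldehyde, 1 C=O (running total 4).
CH(COOH): carboxylic acid, 1 C=O (running total 5).
CH(OCOCH3): ester, 1 C=O (running total 6).
CH(OCOCH3): ester, 1 C=O (running total 7).
CH(COOH): carboxylic acid, 1 C=O (running total 8).
CH(CONH2): amide, 1 C=O (running total 9).

9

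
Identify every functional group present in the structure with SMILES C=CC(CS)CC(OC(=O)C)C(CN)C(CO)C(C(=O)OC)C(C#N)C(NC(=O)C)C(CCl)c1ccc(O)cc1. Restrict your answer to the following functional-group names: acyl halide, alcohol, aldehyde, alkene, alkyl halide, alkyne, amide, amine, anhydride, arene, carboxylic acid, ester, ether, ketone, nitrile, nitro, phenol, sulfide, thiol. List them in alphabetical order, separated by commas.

C=C double bond → alkene.
pendant –CH2SH → thiol.
pendant –OC(=O)CH3: an acyloxy group → ester.
pendant –CH2NH2: N on sp³ C, no adjacent C=O → amine.
pendant –CH2OH on an sp³ backbone C → alcohol.
pendant –COOCH3: carbonyl C bonded to C and –OCH3 → ester.
pendant –C≡N: nitrile.
pendant –NHC(=O)CH3: N bonded to a carbonyl → amide (not amine).
pendant –CH2X: halogen on sp³ carbon → alkyl halide.
–OH attached directly to an aromatic ring → phenol (not alcohol); the ring itself is an arene.

alcohol, alkene, alkyl halide, amide, amine, arene, ester, nitrile, phenol, thiol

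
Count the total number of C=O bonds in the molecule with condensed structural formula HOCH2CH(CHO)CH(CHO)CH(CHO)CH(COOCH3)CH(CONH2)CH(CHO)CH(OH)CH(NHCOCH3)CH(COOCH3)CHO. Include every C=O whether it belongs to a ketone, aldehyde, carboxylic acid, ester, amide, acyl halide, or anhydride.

CH(CHO): aldehyde, 1 C=O (running total 1).
CH(CHO): aldehyde, 1 C=O (running total 2).
CH(CHO): aldehyde, 1 C=O (running total 3).
CH(COOCH3): ester, 1 C=O (running total 4).
CH(CONH2): amide, 1 C=O (running total 5).
CH(CHO): aldehyde, 1 C=O (running total 6).
CH(NHCOCH3): amide, 1 C=O (running total 7).
CH(COOCH3): ester, 1 C=O (running total 8).
CHO: aldehyde, 1 C=O (running total 9).

9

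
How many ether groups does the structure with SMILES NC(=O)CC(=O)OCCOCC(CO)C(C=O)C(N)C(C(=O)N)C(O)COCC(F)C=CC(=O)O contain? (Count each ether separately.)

–C(=O)NH2: carbonyl C bonded to C and to N → amide (the N is not a separate amine).
–C(=O)–O–C with C on the carbonyl side → ester.
C–O–C with sp³ carbons on both sides and no adjacent C=O → ether.
pendant –CH2OH on an sp³ backbone C → alcohol.
pendant –CHO: carbonyl C bonded to C and H → aldehyde.
–NH2 on an sp³ carbon with no adjacent C=O → amine.
pendant –CONH2: carbonyl C bonded to C and N → amide.
–OH on an sp³ carbon → alcohol (secondary).
C–O–C with sp³ carbons on both sides and no adjacent C=O → ether.
halogen on an sp³ carbon → alkyl halide.
C=C double bond → alkene.
–COOH: carbonyl C bonded to –OH and C → carboxylic acid (the –OH is not a separate alcohol).
Ether appears at: CH2OCH2, CH2OCH2 → 2.

2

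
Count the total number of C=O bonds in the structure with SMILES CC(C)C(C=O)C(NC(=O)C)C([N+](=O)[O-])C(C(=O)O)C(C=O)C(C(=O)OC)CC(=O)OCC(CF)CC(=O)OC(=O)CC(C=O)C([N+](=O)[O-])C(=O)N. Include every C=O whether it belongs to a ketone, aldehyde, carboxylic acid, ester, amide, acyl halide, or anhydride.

10

CH(CHO): aldehyde, 1 C=O (running total 1).
CH(NHCOCH3): amide, 1 C=O (running total 2).
CH(COOH): carboxylic acid, 1 C=O (running total 3).
CH(CHO): aldehyde, 1 C=O (running total 4).
CH(COOCH3): ester, 1 C=O (running total 5).
CH2COOCH2: ester, 1 C=O (running total 6).
CH2CO-O-COCH2: anhydride, 2 C=O (running total 8).
CH(CHO): aldehyde, 1 C=O (running total 9).
CONH2: amide, 1 C=O (running total 10).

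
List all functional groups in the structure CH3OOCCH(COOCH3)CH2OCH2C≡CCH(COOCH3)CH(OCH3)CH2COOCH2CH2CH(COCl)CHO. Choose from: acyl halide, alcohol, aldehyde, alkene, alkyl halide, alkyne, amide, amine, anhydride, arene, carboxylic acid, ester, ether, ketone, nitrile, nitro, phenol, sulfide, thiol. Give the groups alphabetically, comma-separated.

CH3O–C(=O)–: carbonyl C bonded to C and to –OCH3 → ester (not ketone + ether).
pendant –COOCH3: carbonyl C bonded to C and –OCH3 → ester.
C–O–C with sp³ carbons on both sides and no adjacent C=O → ether.
C≡C triple bond → alkyne.
pendant –COOCH3: carbonyl C bonded to C and –OCH3 → ester.
pendant –OCH3: C–O–C with sp³ C, no adjacent C=O → ether.
–C(=O)–O–C with C on the carbonyl side → ester.
pendant –C(=O)X: carbonyl C bonded to C and halogen → acyl halide.
terminal –CHO: carbonyl C bonded to H and C → aldehyde.

acyl halide, aldehyde, alkyne, ester, ether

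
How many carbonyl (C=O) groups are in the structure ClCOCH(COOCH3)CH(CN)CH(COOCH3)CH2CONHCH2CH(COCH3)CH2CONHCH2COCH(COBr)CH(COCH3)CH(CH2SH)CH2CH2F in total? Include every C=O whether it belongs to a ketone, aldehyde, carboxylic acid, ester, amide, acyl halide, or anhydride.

9

ClCO: acyl halide, 1 C=O (running total 1).
CH(COOCH3): ester, 1 C=O (running total 2).
CH(COOCH3): ester, 1 C=O (running total 3).
CH2CONHCH2: amide, 1 C=O (running total 4).
CH(COCH3): ketone, 1 C=O (running total 5).
CH2CONHCH2: amide, 1 C=O (running total 6).
CO: ketone, 1 C=O (running total 7).
CH(COBr): acyl halide, 1 C=O (running total 8).
CH(COCH3): ketone, 1 C=O (running total 9).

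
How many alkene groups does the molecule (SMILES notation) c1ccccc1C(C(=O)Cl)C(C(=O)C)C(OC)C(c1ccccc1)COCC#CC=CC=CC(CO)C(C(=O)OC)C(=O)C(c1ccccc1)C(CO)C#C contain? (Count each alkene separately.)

C6H5– phenyl ring → arene.
pendant –C(=O)X: carbonyl C bonded to C and halogen → acyl halide.
pendant –COCH3: carbonyl C bonded to two carbons → ketone.
pendant –OCH3: C–O–C with sp³ C, no adjacent C=O → ether.
pendant –C6H5: benzene ring → arene.
C–O–C with sp³ carbons on both sides and no adjacent C=O → ether.
C≡C triple bond → alkyne.
C=C double bond → alkene.
C=C double bond → alkene.
pendant –CH2OH on an sp³ backbone C → alcohol.
pendant –COOCH3: carbonyl C bonded to C and –OCH3 → ester.
–C(=O)– with carbon on both sides → ketone.
pendant –C6H5: benzene ring → arene.
pendant –CH2OH on an sp³ backbone C → alcohol.
C≡C triple bond → alkyne.
Alkene appears at: CH=CH, CH=CH → 2.

2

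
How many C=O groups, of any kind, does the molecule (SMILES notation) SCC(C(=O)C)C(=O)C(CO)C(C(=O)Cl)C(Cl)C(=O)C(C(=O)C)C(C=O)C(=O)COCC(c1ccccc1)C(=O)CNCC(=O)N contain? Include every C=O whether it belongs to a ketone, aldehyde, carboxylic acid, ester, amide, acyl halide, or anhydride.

CH(COCH3): ketone, 1 C=O (running total 1).
CO: ketone, 1 C=O (running total 2).
CH(COCl): acyl halide, 1 C=O (running total 3).
CO: ketone, 1 C=O (running total 4).
CH(COCH3): ketone, 1 C=O (running total 5).
CH(CHO): aldehyde, 1 C=O (running total 6).
CO: ketone, 1 C=O (running total 7).
CO: ketone, 1 C=O (running total 8).
CONH2: amide, 1 C=O (running total 9).

9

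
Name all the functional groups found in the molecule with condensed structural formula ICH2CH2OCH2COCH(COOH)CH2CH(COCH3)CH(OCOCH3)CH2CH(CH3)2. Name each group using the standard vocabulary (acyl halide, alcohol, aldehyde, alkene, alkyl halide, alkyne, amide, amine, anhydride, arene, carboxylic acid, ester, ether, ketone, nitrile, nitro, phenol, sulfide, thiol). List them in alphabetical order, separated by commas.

alkyl halide, carboxylic acid, ester, ether, ketone

halogen on an sp³ carbon → alkyl halide.
C–O–C with sp³ carbons on both sides and no adjacent C=O → ether.
–C(=O)– with carbon on both sides → ketone.
pendant –COOH: carbonyl C bonded to C and –OH → carboxylic acid.
pendant –COCH3: carbonyl C bonded to two carbons → ketone.
pendant –OC(=O)CH3: an acyloxy group → ester.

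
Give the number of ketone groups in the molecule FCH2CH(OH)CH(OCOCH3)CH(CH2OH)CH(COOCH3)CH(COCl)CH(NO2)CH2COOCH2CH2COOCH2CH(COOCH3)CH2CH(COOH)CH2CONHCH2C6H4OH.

Working along the chain:
  FCH2: halogen on an sp³ carbon → alkyl halide.
  CH(OH): –OH on an sp³ carbon → alcohol (secondary).
  CH(OCOCH3): pendant –OC(=O)CH3: an acyloxy group → ester.
  CH(CH2OH): pendant –CH2OH on an sp³ backbone C → alcohol.
  CH(COOCH3): pendant –COOCH3: carbonyl C bonded to C and –OCH3 → ester.
  CH(COCl): pendant –C(=O)X: carbonyl C bonded to C and halogen → acyl halide.
  CH(NO2): –NO2 on an sp³ carbon → nitro (the N=O is not a carbonyl).
  CH2COOCH2: –C(=O)–O–C with C on the carbonyl side → ester.
  CH2COOCH2: –C(=O)–O–C with C on the carbonyl side → ester.
  CH(COOCH3): pendant –COOCH3: carbonyl C bonded to C and –OCH3 → ester.
  CH(COOH): pendant –COOH: carbonyl C bonded to C and –OH → carboxylic acid.
  CH2CONHCH2: –C(=O)–N– linkage → amide (the N is not an amine).
  C6H4OH: –OH attached directly to an aromatic ring → phenol (not alcohol); the ring itself is an arene.
No segment is a ketone: CH(OCOCH3) is ester, not ketone; CH(COOCH3) is ester, not ketone; CH(COCl) is acyl halide, not ketone. → 0.

0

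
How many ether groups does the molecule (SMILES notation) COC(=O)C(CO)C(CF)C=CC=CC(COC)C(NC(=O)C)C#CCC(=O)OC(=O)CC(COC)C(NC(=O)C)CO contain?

Taking each segment in turn:
  CH3OOC: CH3O–C(=O)–: carbonyl C bonded to C and to –OCH3 → ester (not ketone + ether).
  CH(CH2OH): pendant –CH2OH on an sp³ backbone C → alcohol.
  CH(CH2F): pendant –CH2X: halogen on sp³ carbon → alkyl halide.
  CH=CH: C=C double bond → alkene.
  CH=CH: C=C double bond → alkene.
  CH(CH2OCH3): pendant –CH2OCH3: C–O–C linkage → ether.
  CH(NHCOCH3): pendant –NHC(=O)CH3: N bonded to a carbonyl → amide (not amine).
  C≡C: C≡C triple bond → alkyne.
  CH2CO-O-COCH2: two acyl groups sharing one oxygen, –C(=O)–O–C(=O)– → anhydride.
  CH(CH2OCH3): pendant –CH2OCH3: C–O–C linkage → ether.
  CH(NHCOCH3): pendant –NHC(=O)CH3: N bonded to a carbonyl → amide (not amine).
  CH2OH: –OH on an sp³ carbon → alcohol.
Ether appears at: CH(CH2OCH3), CH(CH2OCH3) → 2.

2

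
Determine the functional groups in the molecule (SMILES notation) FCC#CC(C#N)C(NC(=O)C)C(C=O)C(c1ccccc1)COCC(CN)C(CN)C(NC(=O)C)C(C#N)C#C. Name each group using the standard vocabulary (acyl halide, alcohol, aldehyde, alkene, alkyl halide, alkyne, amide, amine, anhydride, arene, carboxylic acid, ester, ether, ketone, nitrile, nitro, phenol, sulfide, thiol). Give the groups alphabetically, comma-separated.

halogen on an sp³ carbon → alkyl halide.
C≡C triple bond → alkyne.
pendant –C≡N: nitrile.
pendant –NHC(=O)CH3: N bonded to a carbonyl → amide (not amine).
pendant –CHO: carbonyl C bonded to C and H → aldehyde.
pendant –C6H5: benzene ring → arene.
C–O–C with sp³ carbons on both sides and no adjacent C=O → ether.
pendant –CH2NH2: N on sp³ C, no adjacent C=O → amine.
pendant –CH2NH2: N on sp³ C, no adjacent C=O → amine.
pendant –NHC(=O)CH3: N bonded to a carbonyl → amide (not amine).
pendant –C≡N: nitrile.
C≡C triple bond → alkyne.

aldehyde, alkyl halide, alkyne, amide, amine, arene, ether, nitrile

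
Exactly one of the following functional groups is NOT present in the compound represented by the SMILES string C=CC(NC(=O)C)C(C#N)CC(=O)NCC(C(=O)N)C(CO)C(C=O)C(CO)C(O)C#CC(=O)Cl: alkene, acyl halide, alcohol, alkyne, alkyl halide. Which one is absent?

alkyl halide

alcohol: present (CH(CH2OH) — pendant –CH2OH on an sp³ backbone C → alcohol).
alkyne: present (C≡C — C≡C triple bond → alkyne).
alkene: present (CH2=CH — C=C double bond → alkene).
acyl halide: present (COCl — –C(=O)Cl: carbonyl C bonded to C and to a halogen → acyl halide (not alkyl halide)).
alkyl halide: absent. In COCl, the halogen is on a carbonyl carbon, which makes it an acyl halide, not an alkyl halide.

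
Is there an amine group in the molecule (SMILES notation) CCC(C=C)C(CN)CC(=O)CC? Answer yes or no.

yes

Taking each segment in turn:
  CH(CH=CH2): pendant –CH=CH2: C=C double bond → alkene.
  CH(CH2NH2): pendant –CH2NH2: N on sp³ C, no adjacent C=O → amine.
  CO: –C(=O)– with carbon on both sides → ketone.
The CH(CH2NH2) segment supplies the amine: pendant –CH2NH2: N on sp³ C, no adjacent C=O → amine.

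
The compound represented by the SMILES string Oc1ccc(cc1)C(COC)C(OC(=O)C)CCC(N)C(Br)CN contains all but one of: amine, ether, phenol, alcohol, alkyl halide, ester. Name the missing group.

alcohol

amine: present (CH(NH2) — –NH2 on an sp³ carbon with no adjacent C=O → amine).
phenol: present (HOC6H4 — –OH attached directly to an aromatic ring → phenol (not alcohol); the ring itself is an arene).
ester: present (CH(OCOCH3) — pendant –OC(=O)CH3: an acyloxy group → ester).
alkyl halide: present (CH(Br) — halogen on an sp³ carbon → alkyl halide).
ether: present (CH(CH2OCH3) — pendant –CH2OCH3: C–O–C linkage → ether).
alcohol: absent. In HOC6H4, the –OH is on an aromatic ring carbon; that is a phenol, not an alcohol.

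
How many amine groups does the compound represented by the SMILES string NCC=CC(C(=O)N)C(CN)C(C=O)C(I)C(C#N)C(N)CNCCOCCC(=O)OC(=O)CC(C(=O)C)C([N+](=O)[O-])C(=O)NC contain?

4

Taking each segment in turn:
  H2NCH2: –NH2 on an sp³ carbon with no adjacent C=O → amine.
  CH=CH: C=C double bond → alkene.
  CH(CONH2): pendant –CONH2: carbonyl C bonded to C and N → amide.
  CH(CH2NH2): pendant –CH2NH2: N on sp³ C, no adjacent C=O → amine.
  CH(CHO): pendant –CHO: carbonyl C bonded to C and H → aldehyde.
  CH(I): halogen on an sp³ carbon → alkyl halide.
  CH(CN): pendant –C≡N: nitrile.
  CH(NH2): –NH2 on an sp³ carbon with no adjacent C=O → amine.
  CH2NHCH2: C–N–C with sp³ carbons and no adjacent C=O → amine (secondary).
  CH2OCH2: C–O–C with sp³ carbons on both sides and no adjacent C=O → ether.
  CH2CO-O-COCH2: two acyl groups sharing one oxygen, –C(=O)–O–C(=O)– → anhydride.
  CH(COCH3): pendant –COCH3: carbonyl C bonded to two carbons → ketone.
  CH(NO2): –NO2 on an sp³ carbon → nitro (the N=O is not a carbonyl).
  CONHCH3: –C(=O)NHCH3: carbonyl C bonded to C and to N → amide (the N is not an amine).
Amine appears at: H2NCH2, CH(CH2NH2), CH(NH2), CH2NHCH2 → 4.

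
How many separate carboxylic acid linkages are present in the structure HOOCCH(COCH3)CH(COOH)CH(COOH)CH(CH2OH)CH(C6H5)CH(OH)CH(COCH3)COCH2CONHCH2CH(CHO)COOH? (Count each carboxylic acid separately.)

Reading the structure from left to right:
  HOOC: –COOH: carbonyl C bonded to –OH and C → carboxylic acid (the –OH is not a separate alcohol).
  CH(COCH3): pendant –COCH3: carbonyl C bonded to two carbons → ketone.
  CH(COOH): pendant –COOH: carbonyl C bonded to C and –OH → carboxylic acid.
  CH(COOH): pendant –COOH: carbonyl C bonded to C and –OH → carboxylic acid.
  CH(CH2OH): pendant –CH2OH on an sp³ backbone C → alcohol.
  CH(C6H5): pendant –C6H5: benzene ring → arene.
  CH(OH): –OH on an sp³ carbon → alcohol (secondary).
  CH(COCH3): pendant –COCH3: carbonyl C bonded to two carbons → ketone.
  CO: –C(=O)– with carbon on both sides → ketone.
  CH2CONHCH2: –C(=O)–N– linkage → amide (the N is not an amine).
  CH(CHO): pendant –CHO: carbonyl C bonded to C and H → aldehyde.
  COOH: –COOH: carbonyl C bonded to –OH and C → carboxylic acid (the –OH is not a separate alcohol).
Carboxylic acid appears at: HOOC, CH(COOH), CH(COOH), COOH → 4.

4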